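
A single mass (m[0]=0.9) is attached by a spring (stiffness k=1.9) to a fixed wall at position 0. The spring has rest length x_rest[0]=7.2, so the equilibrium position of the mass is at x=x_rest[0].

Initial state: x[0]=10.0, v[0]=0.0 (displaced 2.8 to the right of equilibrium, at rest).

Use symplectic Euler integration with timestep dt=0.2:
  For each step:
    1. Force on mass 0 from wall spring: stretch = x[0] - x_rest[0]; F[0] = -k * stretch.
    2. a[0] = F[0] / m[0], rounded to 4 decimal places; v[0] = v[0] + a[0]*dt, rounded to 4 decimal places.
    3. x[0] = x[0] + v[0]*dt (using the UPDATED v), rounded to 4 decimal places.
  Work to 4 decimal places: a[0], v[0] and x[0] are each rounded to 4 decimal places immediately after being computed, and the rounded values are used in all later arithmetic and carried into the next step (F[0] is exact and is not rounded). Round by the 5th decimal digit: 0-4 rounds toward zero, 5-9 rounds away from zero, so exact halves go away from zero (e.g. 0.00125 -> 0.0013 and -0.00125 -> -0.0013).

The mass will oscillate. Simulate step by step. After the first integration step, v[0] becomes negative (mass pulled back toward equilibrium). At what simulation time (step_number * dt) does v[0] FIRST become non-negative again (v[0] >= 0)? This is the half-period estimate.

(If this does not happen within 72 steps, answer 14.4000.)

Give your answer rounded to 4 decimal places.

Answer: 2.2000

Derivation:
Step 0: x=[10.0000] v=[0.0000]
Step 1: x=[9.7636] v=[-1.1822]
Step 2: x=[9.3107] v=[-2.2646]
Step 3: x=[8.6795] v=[-3.1558]
Step 4: x=[7.9234] v=[-3.7805]
Step 5: x=[7.1062] v=[-4.0859]
Step 6: x=[6.2969] v=[-4.0463]
Step 7: x=[5.5639] v=[-3.6650]
Step 8: x=[4.9691] v=[-2.9742]
Step 9: x=[4.5626] v=[-2.0323]
Step 10: x=[4.3789] v=[-0.9187]
Step 11: x=[4.4334] v=[0.2724]
First v>=0 after going negative at step 11, time=2.2000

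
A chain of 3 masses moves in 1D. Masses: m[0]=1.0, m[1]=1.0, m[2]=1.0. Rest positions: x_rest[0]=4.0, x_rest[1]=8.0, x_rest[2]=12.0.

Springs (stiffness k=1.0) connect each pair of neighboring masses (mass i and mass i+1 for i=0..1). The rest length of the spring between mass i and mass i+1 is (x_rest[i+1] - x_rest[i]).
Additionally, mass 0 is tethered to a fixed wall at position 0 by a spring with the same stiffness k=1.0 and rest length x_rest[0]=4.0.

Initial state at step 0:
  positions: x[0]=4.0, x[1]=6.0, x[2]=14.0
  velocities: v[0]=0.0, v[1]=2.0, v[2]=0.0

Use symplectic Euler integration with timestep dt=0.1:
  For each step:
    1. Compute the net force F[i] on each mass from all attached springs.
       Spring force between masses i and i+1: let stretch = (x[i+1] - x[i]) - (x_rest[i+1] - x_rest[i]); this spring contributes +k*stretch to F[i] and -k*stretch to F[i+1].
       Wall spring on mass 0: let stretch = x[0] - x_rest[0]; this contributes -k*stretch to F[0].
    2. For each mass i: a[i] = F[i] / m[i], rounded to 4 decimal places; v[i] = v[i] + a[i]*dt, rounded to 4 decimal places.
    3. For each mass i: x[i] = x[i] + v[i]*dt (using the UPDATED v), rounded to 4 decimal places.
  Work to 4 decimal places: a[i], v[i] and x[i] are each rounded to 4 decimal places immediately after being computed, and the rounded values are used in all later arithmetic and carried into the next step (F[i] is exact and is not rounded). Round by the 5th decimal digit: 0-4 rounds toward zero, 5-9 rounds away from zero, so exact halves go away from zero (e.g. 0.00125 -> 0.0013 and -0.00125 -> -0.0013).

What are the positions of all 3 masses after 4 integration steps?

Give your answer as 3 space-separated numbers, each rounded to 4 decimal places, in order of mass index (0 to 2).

Answer: 3.8343 7.3341 13.6344

Derivation:
Step 0: x=[4.0000 6.0000 14.0000] v=[0.0000 2.0000 0.0000]
Step 1: x=[3.9800 6.2600 13.9600] v=[-0.2000 2.6000 -0.4000]
Step 2: x=[3.9430 6.5742 13.8830] v=[-0.3700 3.1420 -0.7700]
Step 3: x=[3.8929 6.9352 13.7729] v=[-0.5012 3.6098 -1.1009]
Step 4: x=[3.8343 7.3341 13.6344] v=[-0.5863 3.9893 -1.3847]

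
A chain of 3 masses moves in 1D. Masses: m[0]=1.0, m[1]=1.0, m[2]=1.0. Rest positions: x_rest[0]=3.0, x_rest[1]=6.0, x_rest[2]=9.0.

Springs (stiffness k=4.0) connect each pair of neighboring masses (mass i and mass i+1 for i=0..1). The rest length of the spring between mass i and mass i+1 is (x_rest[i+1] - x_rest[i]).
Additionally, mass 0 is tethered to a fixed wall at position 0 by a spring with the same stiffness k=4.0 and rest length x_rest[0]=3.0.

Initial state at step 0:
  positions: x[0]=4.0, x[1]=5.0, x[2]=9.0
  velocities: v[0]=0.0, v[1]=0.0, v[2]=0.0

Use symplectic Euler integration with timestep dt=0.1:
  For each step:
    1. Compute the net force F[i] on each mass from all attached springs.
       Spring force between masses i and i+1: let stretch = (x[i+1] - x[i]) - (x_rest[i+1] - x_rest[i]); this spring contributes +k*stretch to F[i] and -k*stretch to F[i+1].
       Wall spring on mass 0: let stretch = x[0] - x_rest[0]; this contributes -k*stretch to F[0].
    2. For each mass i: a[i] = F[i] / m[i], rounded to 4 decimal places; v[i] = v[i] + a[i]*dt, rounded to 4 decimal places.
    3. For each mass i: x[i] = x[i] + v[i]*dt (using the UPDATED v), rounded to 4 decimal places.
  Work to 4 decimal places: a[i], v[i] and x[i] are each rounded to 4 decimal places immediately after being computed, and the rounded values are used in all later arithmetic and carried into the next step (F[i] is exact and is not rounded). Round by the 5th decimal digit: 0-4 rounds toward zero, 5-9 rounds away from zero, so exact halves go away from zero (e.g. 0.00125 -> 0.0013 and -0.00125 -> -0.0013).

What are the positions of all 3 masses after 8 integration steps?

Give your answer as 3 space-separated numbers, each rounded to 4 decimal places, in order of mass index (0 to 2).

Answer: 1.9809 6.8088 8.5452

Derivation:
Step 0: x=[4.0000 5.0000 9.0000] v=[0.0000 0.0000 0.0000]
Step 1: x=[3.8800 5.1200 8.9600] v=[-1.2000 1.2000 -0.4000]
Step 2: x=[3.6544 5.3440 8.8864] v=[-2.2560 2.2400 -0.7360]
Step 3: x=[3.3502 5.6421 8.7911] v=[-3.0419 2.9811 -0.9530]
Step 4: x=[3.0037 5.9745 8.6898] v=[-3.4652 3.3239 -1.0126]
Step 5: x=[2.6559 6.2967 8.5999] v=[-3.4784 3.2217 -0.8987]
Step 6: x=[2.3475 6.5654 8.5379] v=[-3.0844 2.6867 -0.6200]
Step 7: x=[2.1139 6.7443 8.5170] v=[-2.3362 1.7885 -0.2090]
Step 8: x=[1.9809 6.8088 8.5452] v=[-1.3296 0.6454 0.2819]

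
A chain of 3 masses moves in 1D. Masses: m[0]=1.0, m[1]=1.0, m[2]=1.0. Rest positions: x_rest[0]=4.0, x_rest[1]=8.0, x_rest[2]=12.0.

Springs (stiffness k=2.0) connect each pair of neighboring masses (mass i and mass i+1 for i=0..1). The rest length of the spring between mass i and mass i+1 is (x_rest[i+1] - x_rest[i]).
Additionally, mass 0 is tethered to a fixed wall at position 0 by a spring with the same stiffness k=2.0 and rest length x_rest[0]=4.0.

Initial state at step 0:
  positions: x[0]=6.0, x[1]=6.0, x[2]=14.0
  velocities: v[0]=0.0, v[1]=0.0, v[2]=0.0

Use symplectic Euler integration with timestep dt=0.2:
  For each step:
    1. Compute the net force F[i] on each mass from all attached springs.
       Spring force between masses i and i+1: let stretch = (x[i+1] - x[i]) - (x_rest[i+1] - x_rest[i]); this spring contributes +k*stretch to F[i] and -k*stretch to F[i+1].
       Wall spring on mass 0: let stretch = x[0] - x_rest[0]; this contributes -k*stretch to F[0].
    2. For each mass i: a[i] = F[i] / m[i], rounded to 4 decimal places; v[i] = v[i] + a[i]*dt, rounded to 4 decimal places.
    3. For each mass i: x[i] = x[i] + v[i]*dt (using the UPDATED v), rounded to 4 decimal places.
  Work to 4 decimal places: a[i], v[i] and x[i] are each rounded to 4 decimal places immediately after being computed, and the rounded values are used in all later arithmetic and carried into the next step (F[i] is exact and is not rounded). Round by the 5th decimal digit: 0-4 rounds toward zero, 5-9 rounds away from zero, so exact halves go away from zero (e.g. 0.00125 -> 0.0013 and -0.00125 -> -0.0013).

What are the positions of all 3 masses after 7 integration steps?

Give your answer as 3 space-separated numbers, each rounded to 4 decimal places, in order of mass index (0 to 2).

Answer: 2.9068 10.3281 11.3746

Derivation:
Step 0: x=[6.0000 6.0000 14.0000] v=[0.0000 0.0000 0.0000]
Step 1: x=[5.5200 6.6400 13.6800] v=[-2.4000 3.2000 -1.6000]
Step 2: x=[4.6880 7.7536 13.1168] v=[-4.1600 5.5680 -2.8160]
Step 3: x=[3.7262 9.0510 12.4445] v=[-4.8090 6.4870 -3.3613]
Step 4: x=[2.8923 10.1939 11.8208] v=[-4.1696 5.7145 -3.1187]
Step 5: x=[2.4111 10.8828 11.3869] v=[-2.4059 3.4446 -2.1695]
Step 6: x=[2.4148 10.9343 11.2327] v=[0.0183 0.2576 -0.7711]
Step 7: x=[2.9068 10.3281 11.3746] v=[2.4602 -3.0308 0.7095]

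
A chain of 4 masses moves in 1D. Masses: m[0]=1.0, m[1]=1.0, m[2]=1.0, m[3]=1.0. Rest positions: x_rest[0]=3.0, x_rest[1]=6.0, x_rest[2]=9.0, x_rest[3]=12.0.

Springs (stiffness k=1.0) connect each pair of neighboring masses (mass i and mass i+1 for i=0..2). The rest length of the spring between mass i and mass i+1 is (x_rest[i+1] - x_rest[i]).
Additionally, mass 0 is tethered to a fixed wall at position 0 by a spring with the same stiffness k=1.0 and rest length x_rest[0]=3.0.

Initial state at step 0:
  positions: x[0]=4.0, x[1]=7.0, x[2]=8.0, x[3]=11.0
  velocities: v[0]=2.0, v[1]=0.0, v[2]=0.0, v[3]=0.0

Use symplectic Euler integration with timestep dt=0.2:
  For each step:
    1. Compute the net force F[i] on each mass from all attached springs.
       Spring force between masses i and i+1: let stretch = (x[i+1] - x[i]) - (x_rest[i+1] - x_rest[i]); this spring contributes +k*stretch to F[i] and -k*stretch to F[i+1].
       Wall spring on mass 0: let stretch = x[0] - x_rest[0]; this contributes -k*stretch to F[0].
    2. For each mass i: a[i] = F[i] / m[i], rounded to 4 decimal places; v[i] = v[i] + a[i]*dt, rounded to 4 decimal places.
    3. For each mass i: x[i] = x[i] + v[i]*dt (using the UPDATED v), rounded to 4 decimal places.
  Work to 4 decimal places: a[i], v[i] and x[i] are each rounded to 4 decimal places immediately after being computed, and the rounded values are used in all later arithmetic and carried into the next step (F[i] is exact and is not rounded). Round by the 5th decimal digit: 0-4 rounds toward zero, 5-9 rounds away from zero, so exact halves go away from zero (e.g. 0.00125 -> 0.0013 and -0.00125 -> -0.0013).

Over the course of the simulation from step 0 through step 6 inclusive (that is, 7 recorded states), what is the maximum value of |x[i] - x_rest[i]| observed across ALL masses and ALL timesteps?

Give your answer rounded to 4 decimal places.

Answer: 1.9010

Derivation:
Step 0: x=[4.0000 7.0000 8.0000 11.0000] v=[2.0000 0.0000 0.0000 0.0000]
Step 1: x=[4.3600 6.9200 8.0800 11.0000] v=[1.8000 -0.4000 0.4000 0.0000]
Step 2: x=[4.6480 6.7840 8.2304 11.0032] v=[1.4400 -0.6800 0.7520 0.0160]
Step 3: x=[4.8355 6.6204 8.4339 11.0155] v=[0.9376 -0.8179 1.0173 0.0614]
Step 4: x=[4.9010 6.4580 8.6681 11.0445] v=[0.3275 -0.8122 1.1709 0.1451]
Step 5: x=[4.8327 6.3217 8.9089 11.0985] v=[-0.3413 -0.6816 1.2042 0.2698]
Step 6: x=[4.6307 6.2293 9.1338 11.1849] v=[-1.0100 -0.4620 1.1247 0.4319]
Max displacement = 1.9010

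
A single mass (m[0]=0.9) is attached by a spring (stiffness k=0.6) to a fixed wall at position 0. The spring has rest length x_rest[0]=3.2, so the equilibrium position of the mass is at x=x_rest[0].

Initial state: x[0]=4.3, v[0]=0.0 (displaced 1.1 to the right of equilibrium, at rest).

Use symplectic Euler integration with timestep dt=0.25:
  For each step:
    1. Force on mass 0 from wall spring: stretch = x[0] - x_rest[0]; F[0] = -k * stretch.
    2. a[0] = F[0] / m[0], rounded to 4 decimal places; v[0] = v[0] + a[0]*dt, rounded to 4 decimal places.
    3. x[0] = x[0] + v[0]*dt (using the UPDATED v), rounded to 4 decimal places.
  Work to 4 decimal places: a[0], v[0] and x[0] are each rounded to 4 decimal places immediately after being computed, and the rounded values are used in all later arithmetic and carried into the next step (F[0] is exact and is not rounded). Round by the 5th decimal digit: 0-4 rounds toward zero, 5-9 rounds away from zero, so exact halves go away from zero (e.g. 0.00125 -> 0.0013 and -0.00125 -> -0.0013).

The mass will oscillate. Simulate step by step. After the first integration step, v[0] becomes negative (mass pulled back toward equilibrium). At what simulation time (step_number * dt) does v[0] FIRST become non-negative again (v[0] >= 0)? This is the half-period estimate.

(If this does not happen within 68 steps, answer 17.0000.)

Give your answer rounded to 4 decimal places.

Step 0: x=[4.3000] v=[0.0000]
Step 1: x=[4.2542] v=[-0.1833]
Step 2: x=[4.1645] v=[-0.3590]
Step 3: x=[4.0346] v=[-0.5198]
Step 4: x=[3.8699] v=[-0.6589]
Step 5: x=[3.6773] v=[-0.7706]
Step 6: x=[3.4648] v=[-0.8502]
Step 7: x=[3.2412] v=[-0.8943]
Step 8: x=[3.0159] v=[-0.9012]
Step 9: x=[2.7983] v=[-0.8705]
Step 10: x=[2.5974] v=[-0.8036]
Step 11: x=[2.4216] v=[-0.7032]
Step 12: x=[2.2782] v=[-0.5735]
Step 13: x=[2.1732] v=[-0.4199]
Step 14: x=[2.1110] v=[-0.2488]
Step 15: x=[2.0942] v=[-0.0673]
Step 16: x=[2.1235] v=[0.1170]
First v>=0 after going negative at step 16, time=4.0000

Answer: 4.0000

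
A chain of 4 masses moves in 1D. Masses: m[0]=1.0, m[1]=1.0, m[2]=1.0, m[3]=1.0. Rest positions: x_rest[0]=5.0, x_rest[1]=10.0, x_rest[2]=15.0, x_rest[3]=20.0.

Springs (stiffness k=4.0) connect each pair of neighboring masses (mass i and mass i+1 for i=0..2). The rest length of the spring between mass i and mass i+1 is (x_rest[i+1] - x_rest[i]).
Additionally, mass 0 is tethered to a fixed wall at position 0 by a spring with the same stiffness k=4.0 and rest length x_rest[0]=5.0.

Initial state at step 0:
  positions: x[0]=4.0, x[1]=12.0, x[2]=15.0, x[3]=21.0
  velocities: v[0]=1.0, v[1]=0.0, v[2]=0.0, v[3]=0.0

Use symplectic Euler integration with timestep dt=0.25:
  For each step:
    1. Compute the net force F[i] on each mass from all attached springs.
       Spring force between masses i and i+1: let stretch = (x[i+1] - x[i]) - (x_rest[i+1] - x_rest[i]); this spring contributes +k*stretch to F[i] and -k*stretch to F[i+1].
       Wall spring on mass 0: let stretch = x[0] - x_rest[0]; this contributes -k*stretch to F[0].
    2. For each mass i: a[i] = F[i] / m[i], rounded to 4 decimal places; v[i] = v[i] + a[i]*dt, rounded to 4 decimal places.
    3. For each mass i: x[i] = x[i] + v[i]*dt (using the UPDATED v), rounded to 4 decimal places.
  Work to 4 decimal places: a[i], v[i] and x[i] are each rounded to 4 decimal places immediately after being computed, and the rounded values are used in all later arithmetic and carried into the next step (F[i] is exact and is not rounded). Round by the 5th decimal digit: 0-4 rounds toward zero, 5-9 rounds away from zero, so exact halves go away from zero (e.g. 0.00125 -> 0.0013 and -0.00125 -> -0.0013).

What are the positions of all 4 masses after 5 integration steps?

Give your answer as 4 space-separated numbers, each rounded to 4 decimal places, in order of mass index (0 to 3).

Step 0: x=[4.0000 12.0000 15.0000 21.0000] v=[1.0000 0.0000 0.0000 0.0000]
Step 1: x=[5.2500 10.7500 15.7500 20.7500] v=[5.0000 -5.0000 3.0000 -1.0000]
Step 2: x=[6.5625 9.3750 16.5000 20.5000] v=[5.2500 -5.5000 3.0000 -1.0000]
Step 3: x=[6.9375 9.0781 16.4688 20.5000] v=[1.5000 -1.1875 -0.1250 0.0000]
Step 4: x=[6.1133 10.0938 15.5977 20.7422] v=[-3.2969 4.0626 -3.4845 0.9688]
Step 5: x=[4.7559 11.4903 14.6367 20.9483] v=[-5.4297 5.5860 -3.8439 0.8243]

Answer: 4.7559 11.4903 14.6367 20.9483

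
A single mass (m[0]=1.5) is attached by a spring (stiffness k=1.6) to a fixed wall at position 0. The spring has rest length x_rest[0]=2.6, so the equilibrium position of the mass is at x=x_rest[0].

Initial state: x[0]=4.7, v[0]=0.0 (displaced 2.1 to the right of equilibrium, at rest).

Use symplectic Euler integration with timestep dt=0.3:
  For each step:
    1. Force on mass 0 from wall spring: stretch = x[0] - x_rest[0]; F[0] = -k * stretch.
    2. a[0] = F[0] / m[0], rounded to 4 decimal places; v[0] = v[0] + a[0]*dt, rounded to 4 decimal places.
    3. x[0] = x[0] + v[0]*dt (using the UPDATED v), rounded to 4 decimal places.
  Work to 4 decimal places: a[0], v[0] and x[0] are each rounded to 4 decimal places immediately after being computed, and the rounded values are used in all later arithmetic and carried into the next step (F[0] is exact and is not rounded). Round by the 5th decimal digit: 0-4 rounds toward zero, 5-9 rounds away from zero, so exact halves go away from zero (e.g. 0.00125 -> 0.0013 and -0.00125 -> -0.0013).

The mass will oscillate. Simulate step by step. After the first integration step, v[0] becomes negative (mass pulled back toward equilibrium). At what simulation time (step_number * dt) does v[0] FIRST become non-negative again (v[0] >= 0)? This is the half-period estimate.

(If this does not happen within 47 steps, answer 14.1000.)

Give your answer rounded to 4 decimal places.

Answer: 3.3000

Derivation:
Step 0: x=[4.7000] v=[0.0000]
Step 1: x=[4.4984] v=[-0.6720]
Step 2: x=[4.1146] v=[-1.2795]
Step 3: x=[3.5853] v=[-1.7642]
Step 4: x=[2.9615] v=[-2.0795]
Step 5: x=[2.3029] v=[-2.1952]
Step 6: x=[1.6729] v=[-2.1001]
Step 7: x=[1.1319] v=[-1.8034]
Step 8: x=[0.7318] v=[-1.3336]
Step 9: x=[0.5111] v=[-0.7358]
Step 10: x=[0.4909] v=[-0.0673]
Step 11: x=[0.6732] v=[0.6076]
First v>=0 after going negative at step 11, time=3.3000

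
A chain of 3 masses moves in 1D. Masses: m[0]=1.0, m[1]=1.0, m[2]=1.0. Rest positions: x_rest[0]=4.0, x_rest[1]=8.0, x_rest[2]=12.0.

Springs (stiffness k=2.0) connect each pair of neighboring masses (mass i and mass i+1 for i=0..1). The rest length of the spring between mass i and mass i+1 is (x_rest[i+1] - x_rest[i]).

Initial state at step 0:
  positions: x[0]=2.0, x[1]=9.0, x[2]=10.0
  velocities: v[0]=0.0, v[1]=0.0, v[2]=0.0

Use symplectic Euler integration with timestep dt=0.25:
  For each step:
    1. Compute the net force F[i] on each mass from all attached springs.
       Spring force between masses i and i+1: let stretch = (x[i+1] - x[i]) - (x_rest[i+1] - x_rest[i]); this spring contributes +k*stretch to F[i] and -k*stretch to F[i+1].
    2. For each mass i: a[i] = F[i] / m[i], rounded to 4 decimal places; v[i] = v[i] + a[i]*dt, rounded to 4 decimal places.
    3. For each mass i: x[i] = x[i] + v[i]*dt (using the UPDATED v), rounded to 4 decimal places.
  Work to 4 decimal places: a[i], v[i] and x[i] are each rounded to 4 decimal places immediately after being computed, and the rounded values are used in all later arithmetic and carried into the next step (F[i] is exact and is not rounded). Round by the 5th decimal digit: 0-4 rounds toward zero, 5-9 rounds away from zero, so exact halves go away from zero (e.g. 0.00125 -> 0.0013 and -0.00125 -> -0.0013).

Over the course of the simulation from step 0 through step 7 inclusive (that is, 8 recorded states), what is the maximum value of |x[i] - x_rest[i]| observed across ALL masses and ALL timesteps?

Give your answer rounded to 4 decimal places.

Step 0: x=[2.0000 9.0000 10.0000] v=[0.0000 0.0000 0.0000]
Step 1: x=[2.3750 8.2500 10.3750] v=[1.5000 -3.0000 1.5000]
Step 2: x=[2.9844 7.0313 10.9844] v=[2.4375 -4.8750 2.4375]
Step 3: x=[3.5997 5.8008 11.5997] v=[2.4610 -4.9219 2.4610]
Step 4: x=[3.9901 5.0201 11.9901] v=[1.5616 -3.1230 1.5616]
Step 5: x=[4.0093 4.9819 12.0093] v=[0.0766 -0.1530 0.0766]
Step 6: x=[3.6500 5.7005 11.6500] v=[-1.4371 2.8744 -1.4371]
Step 7: x=[3.0470 6.9065 11.0470] v=[-2.4119 4.8239 -2.4119]
Max displacement = 3.0181

Answer: 3.0181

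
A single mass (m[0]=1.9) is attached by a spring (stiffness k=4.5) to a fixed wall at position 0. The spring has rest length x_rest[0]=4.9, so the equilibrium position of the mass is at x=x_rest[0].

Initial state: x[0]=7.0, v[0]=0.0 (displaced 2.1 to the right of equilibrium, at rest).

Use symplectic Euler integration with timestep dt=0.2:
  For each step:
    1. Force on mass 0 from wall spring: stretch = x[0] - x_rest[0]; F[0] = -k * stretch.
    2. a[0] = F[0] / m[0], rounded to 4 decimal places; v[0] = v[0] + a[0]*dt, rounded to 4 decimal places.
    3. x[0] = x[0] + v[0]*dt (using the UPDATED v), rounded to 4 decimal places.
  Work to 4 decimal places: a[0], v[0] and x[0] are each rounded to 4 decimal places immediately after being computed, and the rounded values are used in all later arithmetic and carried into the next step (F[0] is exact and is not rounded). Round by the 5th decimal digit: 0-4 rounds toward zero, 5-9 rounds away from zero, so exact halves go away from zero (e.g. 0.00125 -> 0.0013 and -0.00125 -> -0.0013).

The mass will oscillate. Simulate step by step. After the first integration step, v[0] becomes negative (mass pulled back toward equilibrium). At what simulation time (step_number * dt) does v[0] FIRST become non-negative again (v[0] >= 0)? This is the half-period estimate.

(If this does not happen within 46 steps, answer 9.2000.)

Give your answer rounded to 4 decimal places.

Answer: 2.2000

Derivation:
Step 0: x=[7.0000] v=[0.0000]
Step 1: x=[6.8011] v=[-0.9947]
Step 2: x=[6.4221] v=[-1.8952]
Step 3: x=[5.8989] v=[-2.6162]
Step 4: x=[5.2810] v=[-3.0894]
Step 5: x=[4.6270] v=[-3.2699]
Step 6: x=[3.9989] v=[-3.1406]
Step 7: x=[3.4561] v=[-2.7138]
Step 8: x=[3.0501] v=[-2.0298]
Step 9: x=[2.8194] v=[-1.1535]
Step 10: x=[2.7858] v=[-0.1680]
Step 11: x=[2.9525] v=[0.8335]
First v>=0 after going negative at step 11, time=2.2000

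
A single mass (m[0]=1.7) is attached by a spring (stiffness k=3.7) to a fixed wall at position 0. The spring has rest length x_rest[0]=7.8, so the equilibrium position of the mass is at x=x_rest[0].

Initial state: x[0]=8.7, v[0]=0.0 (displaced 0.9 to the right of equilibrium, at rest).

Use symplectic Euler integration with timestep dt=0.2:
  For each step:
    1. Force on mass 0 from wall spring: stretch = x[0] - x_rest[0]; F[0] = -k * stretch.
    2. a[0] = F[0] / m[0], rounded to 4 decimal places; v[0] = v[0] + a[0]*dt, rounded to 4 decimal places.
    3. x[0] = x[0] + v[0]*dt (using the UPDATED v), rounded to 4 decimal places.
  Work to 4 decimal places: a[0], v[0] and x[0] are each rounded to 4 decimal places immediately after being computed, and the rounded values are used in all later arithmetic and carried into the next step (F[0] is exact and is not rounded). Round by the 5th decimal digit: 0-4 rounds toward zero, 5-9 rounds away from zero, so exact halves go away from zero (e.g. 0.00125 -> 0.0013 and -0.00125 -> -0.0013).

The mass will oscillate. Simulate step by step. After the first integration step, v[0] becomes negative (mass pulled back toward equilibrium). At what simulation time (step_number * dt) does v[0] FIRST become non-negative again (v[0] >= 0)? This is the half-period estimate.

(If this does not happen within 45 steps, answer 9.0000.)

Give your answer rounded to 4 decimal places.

Step 0: x=[8.7000] v=[0.0000]
Step 1: x=[8.6216] v=[-0.3918]
Step 2: x=[8.4717] v=[-0.7494]
Step 3: x=[8.2633] v=[-1.0418]
Step 4: x=[8.0146] v=[-1.2435]
Step 5: x=[7.7472] v=[-1.3369]
Step 6: x=[7.4844] v=[-1.3139]
Step 7: x=[7.2491] v=[-1.1765]
Step 8: x=[7.0618] v=[-0.9367]
Step 9: x=[6.9387] v=[-0.6154]
Step 10: x=[6.8906] v=[-0.2405]
Step 11: x=[6.9217] v=[0.1554]
First v>=0 after going negative at step 11, time=2.2000

Answer: 2.2000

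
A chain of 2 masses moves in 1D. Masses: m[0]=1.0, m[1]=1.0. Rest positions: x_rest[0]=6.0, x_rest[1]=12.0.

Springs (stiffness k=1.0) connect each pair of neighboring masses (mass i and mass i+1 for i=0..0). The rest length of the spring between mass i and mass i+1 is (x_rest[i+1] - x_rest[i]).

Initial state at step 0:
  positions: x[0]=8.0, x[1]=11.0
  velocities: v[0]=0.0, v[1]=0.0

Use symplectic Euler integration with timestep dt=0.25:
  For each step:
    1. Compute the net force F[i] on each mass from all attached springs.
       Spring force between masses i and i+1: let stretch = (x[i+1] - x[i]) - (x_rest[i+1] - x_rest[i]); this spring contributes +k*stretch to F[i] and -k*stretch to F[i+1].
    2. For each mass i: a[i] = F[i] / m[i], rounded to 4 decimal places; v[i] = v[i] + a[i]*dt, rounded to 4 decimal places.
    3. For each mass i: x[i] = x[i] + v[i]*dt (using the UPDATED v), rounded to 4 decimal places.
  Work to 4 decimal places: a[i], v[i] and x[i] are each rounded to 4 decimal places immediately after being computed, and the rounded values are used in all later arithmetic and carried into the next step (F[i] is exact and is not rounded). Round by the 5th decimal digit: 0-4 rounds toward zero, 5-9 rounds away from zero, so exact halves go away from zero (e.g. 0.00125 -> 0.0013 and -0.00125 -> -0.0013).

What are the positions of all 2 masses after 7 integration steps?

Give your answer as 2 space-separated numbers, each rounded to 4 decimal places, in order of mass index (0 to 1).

Answer: 5.1454 13.8548

Derivation:
Step 0: x=[8.0000 11.0000] v=[0.0000 0.0000]
Step 1: x=[7.8125 11.1875] v=[-0.7500 0.7500]
Step 2: x=[7.4609 11.5391] v=[-1.4063 1.4063]
Step 3: x=[6.9892 12.0108] v=[-1.8868 1.8868]
Step 4: x=[6.4564 12.5437] v=[-2.1314 2.1314]
Step 5: x=[5.9290 13.0711] v=[-2.1096 2.1096]
Step 6: x=[5.4730 13.5271] v=[-1.8241 1.8241]
Step 7: x=[5.1454 13.8548] v=[-1.3106 1.3106]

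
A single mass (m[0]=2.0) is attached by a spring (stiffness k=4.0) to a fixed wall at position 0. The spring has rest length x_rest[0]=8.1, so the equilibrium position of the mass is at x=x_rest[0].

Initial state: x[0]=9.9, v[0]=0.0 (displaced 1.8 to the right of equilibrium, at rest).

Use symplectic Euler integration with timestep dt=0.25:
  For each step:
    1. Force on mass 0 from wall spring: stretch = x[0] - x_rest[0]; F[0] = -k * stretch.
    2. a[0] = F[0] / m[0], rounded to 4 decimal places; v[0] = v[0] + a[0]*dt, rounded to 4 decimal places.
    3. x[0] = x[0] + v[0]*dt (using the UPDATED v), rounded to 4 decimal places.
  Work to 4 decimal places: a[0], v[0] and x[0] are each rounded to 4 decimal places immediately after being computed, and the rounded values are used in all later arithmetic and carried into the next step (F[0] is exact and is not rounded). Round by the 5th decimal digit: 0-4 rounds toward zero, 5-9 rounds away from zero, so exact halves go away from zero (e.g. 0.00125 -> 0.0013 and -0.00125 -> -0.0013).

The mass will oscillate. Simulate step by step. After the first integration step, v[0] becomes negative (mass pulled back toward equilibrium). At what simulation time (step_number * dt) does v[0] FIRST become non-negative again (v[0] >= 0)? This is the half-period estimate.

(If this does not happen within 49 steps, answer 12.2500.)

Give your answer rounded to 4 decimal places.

Answer: 2.2500

Derivation:
Step 0: x=[9.9000] v=[0.0000]
Step 1: x=[9.6750] v=[-0.9000]
Step 2: x=[9.2531] v=[-1.6875]
Step 3: x=[8.6871] v=[-2.2641]
Step 4: x=[8.0477] v=[-2.5577]
Step 5: x=[7.4148] v=[-2.5316]
Step 6: x=[6.8676] v=[-2.1890]
Step 7: x=[6.4744] v=[-1.5728]
Step 8: x=[6.2844] v=[-0.7600]
Step 9: x=[6.3214] v=[0.1478]
First v>=0 after going negative at step 9, time=2.2500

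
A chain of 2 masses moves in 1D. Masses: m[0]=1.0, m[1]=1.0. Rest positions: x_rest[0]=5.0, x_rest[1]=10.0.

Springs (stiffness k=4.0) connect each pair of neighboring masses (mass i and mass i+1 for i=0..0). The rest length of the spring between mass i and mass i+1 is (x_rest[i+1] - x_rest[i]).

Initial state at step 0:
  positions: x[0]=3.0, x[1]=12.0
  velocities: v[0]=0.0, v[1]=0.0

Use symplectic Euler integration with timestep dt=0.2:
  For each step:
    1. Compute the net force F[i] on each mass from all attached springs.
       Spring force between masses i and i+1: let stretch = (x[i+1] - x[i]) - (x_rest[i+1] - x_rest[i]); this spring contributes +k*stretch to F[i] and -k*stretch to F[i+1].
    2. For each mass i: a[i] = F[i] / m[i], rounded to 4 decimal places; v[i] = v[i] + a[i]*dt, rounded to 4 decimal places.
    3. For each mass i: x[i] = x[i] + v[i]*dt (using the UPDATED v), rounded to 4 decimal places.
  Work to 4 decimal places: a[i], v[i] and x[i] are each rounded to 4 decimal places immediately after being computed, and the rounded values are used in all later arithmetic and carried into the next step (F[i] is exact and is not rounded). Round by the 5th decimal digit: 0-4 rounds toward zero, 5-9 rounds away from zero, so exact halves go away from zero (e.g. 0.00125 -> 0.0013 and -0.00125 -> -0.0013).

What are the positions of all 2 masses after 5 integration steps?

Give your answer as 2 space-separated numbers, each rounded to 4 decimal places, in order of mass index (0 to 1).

Answer: 7.0850 7.9150

Derivation:
Step 0: x=[3.0000 12.0000] v=[0.0000 0.0000]
Step 1: x=[3.6400 11.3600] v=[3.2000 -3.2000]
Step 2: x=[4.7152 10.2848] v=[5.3760 -5.3760]
Step 3: x=[5.8815 9.1185] v=[5.8317 -5.8317]
Step 4: x=[6.7658 8.2342] v=[4.4213 -4.4213]
Step 5: x=[7.0850 7.9150] v=[1.5960 -1.5960]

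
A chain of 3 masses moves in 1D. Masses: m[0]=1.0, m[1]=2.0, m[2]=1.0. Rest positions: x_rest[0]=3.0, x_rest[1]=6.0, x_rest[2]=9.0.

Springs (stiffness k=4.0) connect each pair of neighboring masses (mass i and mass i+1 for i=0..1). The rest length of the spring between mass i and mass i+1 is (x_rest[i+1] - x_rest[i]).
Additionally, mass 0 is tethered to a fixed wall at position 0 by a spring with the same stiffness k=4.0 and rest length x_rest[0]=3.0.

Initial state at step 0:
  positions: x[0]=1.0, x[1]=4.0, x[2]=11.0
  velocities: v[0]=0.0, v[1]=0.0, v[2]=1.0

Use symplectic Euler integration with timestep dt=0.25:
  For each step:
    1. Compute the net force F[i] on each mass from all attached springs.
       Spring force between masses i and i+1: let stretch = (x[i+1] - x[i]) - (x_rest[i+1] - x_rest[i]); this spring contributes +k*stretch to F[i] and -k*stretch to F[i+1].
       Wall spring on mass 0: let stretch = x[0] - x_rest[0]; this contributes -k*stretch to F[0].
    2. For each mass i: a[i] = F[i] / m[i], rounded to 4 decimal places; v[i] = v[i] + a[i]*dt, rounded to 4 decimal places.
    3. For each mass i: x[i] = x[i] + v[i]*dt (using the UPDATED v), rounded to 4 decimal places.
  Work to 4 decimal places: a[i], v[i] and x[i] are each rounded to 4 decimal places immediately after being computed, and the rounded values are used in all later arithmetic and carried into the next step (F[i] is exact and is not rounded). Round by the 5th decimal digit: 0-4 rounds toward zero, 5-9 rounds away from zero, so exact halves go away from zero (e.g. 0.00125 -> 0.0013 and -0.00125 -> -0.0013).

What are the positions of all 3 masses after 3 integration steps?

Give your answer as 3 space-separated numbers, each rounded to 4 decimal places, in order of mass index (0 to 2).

Answer: 3.3985 6.2501 7.2578

Derivation:
Step 0: x=[1.0000 4.0000 11.0000] v=[0.0000 0.0000 1.0000]
Step 1: x=[1.5000 4.5000 10.2500] v=[2.0000 2.0000 -3.0000]
Step 2: x=[2.3750 5.3438 8.8125] v=[3.5000 3.3750 -5.7500]
Step 3: x=[3.3985 6.2501 7.2578] v=[4.0938 3.6250 -6.2187]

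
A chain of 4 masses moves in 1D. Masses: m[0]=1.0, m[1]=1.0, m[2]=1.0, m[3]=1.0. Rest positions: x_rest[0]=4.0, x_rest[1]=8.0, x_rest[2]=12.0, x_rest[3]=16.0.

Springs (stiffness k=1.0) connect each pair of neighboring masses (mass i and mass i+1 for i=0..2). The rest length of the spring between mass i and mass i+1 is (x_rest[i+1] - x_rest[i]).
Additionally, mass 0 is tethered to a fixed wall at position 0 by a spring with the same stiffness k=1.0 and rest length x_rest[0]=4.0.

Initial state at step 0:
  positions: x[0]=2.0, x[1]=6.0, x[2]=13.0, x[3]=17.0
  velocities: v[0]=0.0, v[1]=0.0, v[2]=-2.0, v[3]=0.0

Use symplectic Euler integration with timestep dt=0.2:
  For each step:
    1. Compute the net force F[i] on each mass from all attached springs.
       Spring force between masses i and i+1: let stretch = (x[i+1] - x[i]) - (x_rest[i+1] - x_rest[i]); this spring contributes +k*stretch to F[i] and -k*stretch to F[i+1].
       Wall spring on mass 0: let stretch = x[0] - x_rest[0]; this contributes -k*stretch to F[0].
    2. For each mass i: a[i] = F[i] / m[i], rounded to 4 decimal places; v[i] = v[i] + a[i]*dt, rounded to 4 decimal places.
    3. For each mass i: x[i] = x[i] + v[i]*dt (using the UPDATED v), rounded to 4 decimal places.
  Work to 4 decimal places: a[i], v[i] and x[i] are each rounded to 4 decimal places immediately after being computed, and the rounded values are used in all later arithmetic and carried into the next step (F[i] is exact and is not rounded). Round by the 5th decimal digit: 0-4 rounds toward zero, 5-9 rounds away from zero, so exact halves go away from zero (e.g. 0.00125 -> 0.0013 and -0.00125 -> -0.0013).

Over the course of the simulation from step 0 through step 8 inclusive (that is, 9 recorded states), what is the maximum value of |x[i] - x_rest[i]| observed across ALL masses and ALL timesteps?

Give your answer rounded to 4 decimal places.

Step 0: x=[2.0000 6.0000 13.0000 17.0000] v=[0.0000 0.0000 -2.0000 0.0000]
Step 1: x=[2.0800 6.1200 12.4800 17.0000] v=[0.4000 0.6000 -2.6000 0.0000]
Step 2: x=[2.2384 6.3328 11.8864 16.9792] v=[0.7920 1.0640 -2.9680 -0.1040]
Step 3: x=[2.4710 6.6040 11.2744 16.9147] v=[1.1632 1.3558 -3.0602 -0.3226]
Step 4: x=[2.7701 6.8967 10.7012 16.7846] v=[1.4956 1.4633 -2.8662 -0.6507]
Step 5: x=[3.1235 7.1765 10.2191 16.5711] v=[1.7669 1.3989 -2.4104 -1.0674]
Step 6: x=[3.5141 7.4159 9.8694 16.2635] v=[1.9528 1.1968 -1.7485 -1.5378]
Step 7: x=[3.9202 7.5973 9.6773 15.8602] v=[2.0303 0.9071 -0.9604 -2.0166]
Step 8: x=[4.3165 7.7148 9.6493 15.3696] v=[1.9817 0.5877 -0.1398 -2.4532]
Max displacement = 2.3507

Answer: 2.3507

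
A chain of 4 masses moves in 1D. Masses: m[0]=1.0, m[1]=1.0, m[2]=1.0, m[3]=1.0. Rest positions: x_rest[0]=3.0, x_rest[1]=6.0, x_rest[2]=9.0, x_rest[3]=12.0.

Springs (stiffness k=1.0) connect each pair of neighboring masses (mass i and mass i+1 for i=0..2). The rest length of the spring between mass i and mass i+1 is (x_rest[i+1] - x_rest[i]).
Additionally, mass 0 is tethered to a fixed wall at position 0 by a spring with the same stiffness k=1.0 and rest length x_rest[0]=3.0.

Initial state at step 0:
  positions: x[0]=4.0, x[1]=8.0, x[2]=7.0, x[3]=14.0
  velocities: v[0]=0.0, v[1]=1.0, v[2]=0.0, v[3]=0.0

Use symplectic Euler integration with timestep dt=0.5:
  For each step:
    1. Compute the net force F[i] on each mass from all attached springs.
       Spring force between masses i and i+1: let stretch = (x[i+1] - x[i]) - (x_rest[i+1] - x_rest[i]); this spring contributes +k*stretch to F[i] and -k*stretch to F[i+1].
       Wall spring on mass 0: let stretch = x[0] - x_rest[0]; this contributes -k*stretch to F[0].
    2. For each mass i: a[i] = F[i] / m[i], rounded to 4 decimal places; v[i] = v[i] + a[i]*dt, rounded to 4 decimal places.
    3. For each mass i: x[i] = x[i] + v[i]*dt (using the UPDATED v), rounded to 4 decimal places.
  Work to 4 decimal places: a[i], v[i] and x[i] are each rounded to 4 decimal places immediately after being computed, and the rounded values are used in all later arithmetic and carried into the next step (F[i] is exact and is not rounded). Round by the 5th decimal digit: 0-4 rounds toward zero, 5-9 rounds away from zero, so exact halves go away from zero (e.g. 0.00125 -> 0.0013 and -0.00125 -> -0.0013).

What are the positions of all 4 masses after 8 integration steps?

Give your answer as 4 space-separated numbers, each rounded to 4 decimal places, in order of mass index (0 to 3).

Step 0: x=[4.0000 8.0000 7.0000 14.0000] v=[0.0000 1.0000 0.0000 0.0000]
Step 1: x=[4.0000 7.2500 9.0000 13.0000] v=[0.0000 -1.5000 4.0000 -2.0000]
Step 2: x=[3.8125 6.1250 11.5625 11.7500] v=[-0.3750 -2.2500 5.1250 -2.5000]
Step 3: x=[3.2500 5.7813 12.8125 11.2031] v=[-1.1250 -0.6875 2.5000 -1.0938]
Step 4: x=[2.5078 6.5626 11.9024 11.8086] v=[-1.4844 1.5625 -1.8203 1.2109]
Step 5: x=[2.1524 7.6651 9.6339 13.1875] v=[-0.7109 2.2050 -4.5371 2.7578]
Step 6: x=[2.6371 7.8817 7.7616 14.4280] v=[0.9693 0.4331 -3.7447 2.4810]
Step 7: x=[3.7737 6.7571 7.5859 14.7519] v=[2.2731 -2.2493 -0.3515 0.6478]
Step 8: x=[4.7127 5.0938 8.9945 14.0343] v=[1.8780 -3.3266 2.8171 -1.4352]

Answer: 4.7127 5.0938 8.9945 14.0343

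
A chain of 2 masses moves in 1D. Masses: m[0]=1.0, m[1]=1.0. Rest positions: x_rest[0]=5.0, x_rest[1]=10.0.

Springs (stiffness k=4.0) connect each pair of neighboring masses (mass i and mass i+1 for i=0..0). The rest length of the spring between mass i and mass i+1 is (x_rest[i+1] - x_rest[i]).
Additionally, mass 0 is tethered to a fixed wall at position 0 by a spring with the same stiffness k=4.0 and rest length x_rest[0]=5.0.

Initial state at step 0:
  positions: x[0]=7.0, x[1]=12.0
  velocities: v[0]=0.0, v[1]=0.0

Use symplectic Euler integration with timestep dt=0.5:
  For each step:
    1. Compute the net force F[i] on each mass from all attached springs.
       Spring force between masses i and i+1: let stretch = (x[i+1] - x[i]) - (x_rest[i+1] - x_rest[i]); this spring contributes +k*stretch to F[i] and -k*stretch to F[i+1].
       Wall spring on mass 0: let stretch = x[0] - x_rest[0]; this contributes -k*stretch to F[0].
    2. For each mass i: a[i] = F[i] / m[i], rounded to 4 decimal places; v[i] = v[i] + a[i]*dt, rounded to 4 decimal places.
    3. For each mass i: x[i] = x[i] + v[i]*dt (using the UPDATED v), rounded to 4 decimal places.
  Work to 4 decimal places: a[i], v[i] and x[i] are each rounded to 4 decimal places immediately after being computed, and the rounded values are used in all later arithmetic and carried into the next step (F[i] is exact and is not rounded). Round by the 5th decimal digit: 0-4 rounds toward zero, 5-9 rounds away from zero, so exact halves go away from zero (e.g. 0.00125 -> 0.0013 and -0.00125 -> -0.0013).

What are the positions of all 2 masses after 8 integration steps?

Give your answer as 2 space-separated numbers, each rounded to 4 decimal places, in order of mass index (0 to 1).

Step 0: x=[7.0000 12.0000] v=[0.0000 0.0000]
Step 1: x=[5.0000 12.0000] v=[-4.0000 0.0000]
Step 2: x=[5.0000 10.0000] v=[0.0000 -4.0000]
Step 3: x=[5.0000 8.0000] v=[0.0000 -4.0000]
Step 4: x=[3.0000 8.0000] v=[-4.0000 0.0000]
Step 5: x=[3.0000 8.0000] v=[0.0000 0.0000]
Step 6: x=[5.0000 8.0000] v=[4.0000 0.0000]
Step 7: x=[5.0000 10.0000] v=[0.0000 4.0000]
Step 8: x=[5.0000 12.0000] v=[0.0000 4.0000]

Answer: 5.0000 12.0000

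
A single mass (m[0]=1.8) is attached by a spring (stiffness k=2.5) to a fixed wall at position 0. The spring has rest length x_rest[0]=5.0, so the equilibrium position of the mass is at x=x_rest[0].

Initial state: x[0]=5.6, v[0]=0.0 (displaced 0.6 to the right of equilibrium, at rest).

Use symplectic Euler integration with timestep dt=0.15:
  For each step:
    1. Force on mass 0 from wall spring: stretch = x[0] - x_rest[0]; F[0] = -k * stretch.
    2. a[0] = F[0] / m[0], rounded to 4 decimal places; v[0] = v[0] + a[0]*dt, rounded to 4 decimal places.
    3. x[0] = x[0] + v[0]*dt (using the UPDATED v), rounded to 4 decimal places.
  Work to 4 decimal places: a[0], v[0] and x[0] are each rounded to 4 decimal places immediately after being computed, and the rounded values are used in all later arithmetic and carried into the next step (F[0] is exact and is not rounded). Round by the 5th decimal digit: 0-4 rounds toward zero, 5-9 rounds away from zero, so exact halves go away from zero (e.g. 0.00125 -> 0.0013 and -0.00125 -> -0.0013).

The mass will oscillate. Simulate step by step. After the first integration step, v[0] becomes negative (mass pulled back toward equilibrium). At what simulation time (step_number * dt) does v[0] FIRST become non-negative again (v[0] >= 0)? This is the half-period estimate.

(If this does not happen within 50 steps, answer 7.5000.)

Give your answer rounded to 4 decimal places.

Step 0: x=[5.6000] v=[0.0000]
Step 1: x=[5.5813] v=[-0.1250]
Step 2: x=[5.5444] v=[-0.2461]
Step 3: x=[5.4905] v=[-0.3595]
Step 4: x=[5.4212] v=[-0.4617]
Step 5: x=[5.3388] v=[-0.5495]
Step 6: x=[5.2458] v=[-0.6201]
Step 7: x=[5.1451] v=[-0.6713]
Step 8: x=[5.0399] v=[-0.7015]
Step 9: x=[4.9334] v=[-0.7098]
Step 10: x=[4.8290] v=[-0.6959]
Step 11: x=[4.7300] v=[-0.6603]
Step 12: x=[4.6394] v=[-0.6041]
Step 13: x=[4.5601] v=[-0.5290]
Step 14: x=[4.4945] v=[-0.4374]
Step 15: x=[4.4447] v=[-0.3321]
Step 16: x=[4.4122] v=[-0.2164]
Step 17: x=[4.3981] v=[-0.0939]
Step 18: x=[4.4028] v=[0.0315]
First v>=0 after going negative at step 18, time=2.7000

Answer: 2.7000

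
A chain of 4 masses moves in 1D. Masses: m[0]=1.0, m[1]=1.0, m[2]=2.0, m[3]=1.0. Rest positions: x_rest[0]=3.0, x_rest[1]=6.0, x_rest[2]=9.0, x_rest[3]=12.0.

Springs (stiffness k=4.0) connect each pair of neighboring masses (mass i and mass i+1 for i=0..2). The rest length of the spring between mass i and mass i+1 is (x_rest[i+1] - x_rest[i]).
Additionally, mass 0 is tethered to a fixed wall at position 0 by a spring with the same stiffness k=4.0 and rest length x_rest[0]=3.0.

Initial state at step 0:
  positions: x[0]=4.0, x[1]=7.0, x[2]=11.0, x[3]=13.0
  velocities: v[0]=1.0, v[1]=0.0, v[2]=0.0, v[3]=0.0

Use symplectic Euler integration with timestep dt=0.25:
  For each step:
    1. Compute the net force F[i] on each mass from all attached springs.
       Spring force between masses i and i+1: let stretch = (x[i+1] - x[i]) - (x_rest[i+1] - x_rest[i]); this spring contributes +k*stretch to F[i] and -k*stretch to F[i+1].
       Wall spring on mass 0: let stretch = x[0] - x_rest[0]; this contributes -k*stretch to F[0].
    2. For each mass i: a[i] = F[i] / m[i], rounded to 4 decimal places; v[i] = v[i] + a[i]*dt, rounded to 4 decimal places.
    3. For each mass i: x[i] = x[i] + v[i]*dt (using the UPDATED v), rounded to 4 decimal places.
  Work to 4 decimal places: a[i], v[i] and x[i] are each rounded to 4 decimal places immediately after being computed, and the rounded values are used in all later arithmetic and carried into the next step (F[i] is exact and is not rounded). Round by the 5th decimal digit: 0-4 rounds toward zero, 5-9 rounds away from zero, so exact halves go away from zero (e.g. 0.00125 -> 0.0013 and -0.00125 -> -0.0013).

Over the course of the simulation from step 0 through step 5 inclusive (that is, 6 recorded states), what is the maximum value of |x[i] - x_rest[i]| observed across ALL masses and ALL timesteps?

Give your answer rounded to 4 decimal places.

Answer: 2.0293

Derivation:
Step 0: x=[4.0000 7.0000 11.0000 13.0000] v=[1.0000 0.0000 0.0000 0.0000]
Step 1: x=[4.0000 7.2500 10.7500 13.2500] v=[0.0000 1.0000 -1.0000 1.0000]
Step 2: x=[3.8125 7.5625 10.3750 13.6250] v=[-0.7500 1.2500 -1.5000 1.5000]
Step 3: x=[3.6094 7.6406 10.0547 13.9375] v=[-0.8125 0.3125 -1.2813 1.2500]
Step 4: x=[3.5117 7.3145 9.9180 14.0293] v=[-0.3907 -1.3046 -0.5470 0.3672]
Step 5: x=[3.4868 6.6885 9.9697 13.8433] v=[-0.0996 -2.5039 0.2069 -0.7441]
Max displacement = 2.0293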